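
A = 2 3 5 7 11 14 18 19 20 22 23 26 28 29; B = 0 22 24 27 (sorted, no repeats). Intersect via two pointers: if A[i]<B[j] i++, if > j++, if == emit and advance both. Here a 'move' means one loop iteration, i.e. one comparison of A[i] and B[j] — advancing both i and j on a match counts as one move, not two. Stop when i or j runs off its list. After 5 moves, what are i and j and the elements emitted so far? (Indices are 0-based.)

i=4, j=1, emitted=[]

[i=0,j=0] 2>0 → j++
[i=0,j=1] 2<22 → i++
[i=1,j=1] 3<22 → i++
[i=2,j=1] 5<22 → i++
[i=3,j=1] 7<22 → i++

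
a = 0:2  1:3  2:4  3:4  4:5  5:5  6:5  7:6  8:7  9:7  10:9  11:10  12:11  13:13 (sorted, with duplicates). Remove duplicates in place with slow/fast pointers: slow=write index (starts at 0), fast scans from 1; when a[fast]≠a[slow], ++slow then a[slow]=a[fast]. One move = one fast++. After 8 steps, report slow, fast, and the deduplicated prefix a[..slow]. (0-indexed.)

slow=5, fast=9, prefix=[2, 3, 4, 5, 6, 7]

slow=0 fast=1: a[fast]=3≠a[slow]=2 write a[1]=3, slow++,fast++
slow=1 fast=2: a[fast]=4≠a[slow]=3 write a[2]=4, slow++,fast++
slow=2 fast=3: a[fast]=4=a[slow] dup, fast++
slow=2 fast=4: a[fast]=5≠a[slow]=4 write a[3]=5, slow++,fast++
slow=3 fast=5: a[fast]=5=a[slow] dup, fast++
slow=3 fast=6: a[fast]=5=a[slow] dup, fast++
slow=3 fast=7: a[fast]=6≠a[slow]=5 write a[4]=6, slow++,fast++
slow=4 fast=8: a[fast]=7≠a[slow]=6 write a[5]=7, slow++,fast++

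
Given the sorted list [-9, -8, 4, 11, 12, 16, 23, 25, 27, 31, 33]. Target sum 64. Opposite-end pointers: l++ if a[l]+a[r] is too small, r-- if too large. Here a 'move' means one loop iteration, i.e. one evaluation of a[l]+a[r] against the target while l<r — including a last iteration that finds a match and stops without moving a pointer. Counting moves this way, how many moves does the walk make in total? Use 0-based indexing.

l=0 r=10: -9+33=24 <64, l++
l=1 r=10: -8+33=25 <64, l++
l=2 r=10: 4+33=37 <64, l++
l=3 r=10: 11+33=44 <64, l++
l=4 r=10: 12+33=45 <64, l++
l=5 r=10: 16+33=49 <64, l++
l=6 r=10: 23+33=56 <64, l++
l=7 r=10: 25+33=58 <64, l++
l=8 r=10: 27+33=60 <64, l++
l=9 r=10: 31+33=64, found

10 moves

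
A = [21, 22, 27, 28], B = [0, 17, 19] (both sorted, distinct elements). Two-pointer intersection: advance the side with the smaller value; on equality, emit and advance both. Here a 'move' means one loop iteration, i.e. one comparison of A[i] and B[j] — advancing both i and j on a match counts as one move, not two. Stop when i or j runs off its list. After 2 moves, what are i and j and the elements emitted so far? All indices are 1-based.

i=1 j=1: 21>0, j++
i=1 j=2: 21>17, j++

i=1, j=3, emitted=[]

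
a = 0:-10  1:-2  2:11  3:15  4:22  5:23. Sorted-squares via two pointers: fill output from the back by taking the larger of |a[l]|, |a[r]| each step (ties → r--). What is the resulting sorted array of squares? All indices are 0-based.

[0,5] |-10|<=|23| out[5]=529 → r--
[0,4] |-10|<=|22| out[4]=484 → r--
[0,3] |-10|<=|15| out[3]=225 → r--
[0,2] |-10|<=|11| out[2]=121 → r--
[0,1] |-10|>|-2| out[1]=100 → l++
[1,1] |-2|<=|-2| out[0]=4 → r--

[4, 100, 121, 225, 484, 529]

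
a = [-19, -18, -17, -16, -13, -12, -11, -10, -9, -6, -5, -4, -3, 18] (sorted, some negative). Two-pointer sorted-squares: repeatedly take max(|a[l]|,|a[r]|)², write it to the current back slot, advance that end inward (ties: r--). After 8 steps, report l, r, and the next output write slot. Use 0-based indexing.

l=7, r=12, next write slot=5

l=0 r=13: |-19|>|18| out[13]=361, l++
l=1 r=13: |-18|<=|18| out[12]=324, r--
l=1 r=12: |-18|>|-3| out[11]=324, l++
l=2 r=12: |-17|>|-3| out[10]=289, l++
l=3 r=12: |-16|>|-3| out[9]=256, l++
l=4 r=12: |-13|>|-3| out[8]=169, l++
l=5 r=12: |-12|>|-3| out[7]=144, l++
l=6 r=12: |-11|>|-3| out[6]=121, l++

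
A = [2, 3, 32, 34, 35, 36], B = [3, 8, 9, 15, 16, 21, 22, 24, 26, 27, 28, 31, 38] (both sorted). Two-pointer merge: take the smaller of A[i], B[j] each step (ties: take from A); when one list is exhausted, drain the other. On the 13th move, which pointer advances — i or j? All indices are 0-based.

j

i=0 j=0: A[i]=2<=B[j]=3 take 2, i++
i=1 j=0: A[i]=3<=B[j]=3 take 3, i++
i=2 j=0: A[i]=32>B[j]=3 take 3, j++
i=2 j=1: A[i]=32>B[j]=8 take 8, j++
i=2 j=2: A[i]=32>B[j]=9 take 9, j++
i=2 j=3: A[i]=32>B[j]=15 take 15, j++
i=2 j=4: A[i]=32>B[j]=16 take 16, j++
i=2 j=5: A[i]=32>B[j]=21 take 21, j++
i=2 j=6: A[i]=32>B[j]=22 take 22, j++
i=2 j=7: A[i]=32>B[j]=24 take 24, j++
i=2 j=8: A[i]=32>B[j]=26 take 26, j++
i=2 j=9: A[i]=32>B[j]=27 take 27, j++
i=2 j=10: A[i]=32>B[j]=28 take 28, j++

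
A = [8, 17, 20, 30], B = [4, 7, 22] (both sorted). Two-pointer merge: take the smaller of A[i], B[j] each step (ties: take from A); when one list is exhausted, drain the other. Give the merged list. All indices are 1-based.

[4, 7, 8, 17, 20, 22, 30]

i=1 j=1: A[i]=8>B[j]=4 take 4, j++
i=1 j=2: A[i]=8>B[j]=7 take 7, j++
i=1 j=3: A[i]=8<=B[j]=22 take 8, i++
i=2 j=3: A[i]=17<=B[j]=22 take 17, i++
i=3 j=3: A[i]=20<=B[j]=22 take 20, i++
i=4 j=3: A[i]=30>B[j]=22 take 22, j++
i=4 j=4: B done, take A[i]=30, i++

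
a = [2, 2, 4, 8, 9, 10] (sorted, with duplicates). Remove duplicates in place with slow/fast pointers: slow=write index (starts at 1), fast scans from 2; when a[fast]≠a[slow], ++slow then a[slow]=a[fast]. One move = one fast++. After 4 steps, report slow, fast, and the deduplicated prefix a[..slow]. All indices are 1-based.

(s=1,f=2) a[fast]=2=a[slow] dup → fast++
(s=1,f=3) a[fast]=4≠a[slow]=2 write a[2]=4 → slow++,fast++
(s=2,f=4) a[fast]=8≠a[slow]=4 write a[3]=8 → slow++,fast++
(s=3,f=5) a[fast]=9≠a[slow]=8 write a[4]=9 → slow++,fast++

slow=4, fast=6, prefix=[2, 4, 8, 9]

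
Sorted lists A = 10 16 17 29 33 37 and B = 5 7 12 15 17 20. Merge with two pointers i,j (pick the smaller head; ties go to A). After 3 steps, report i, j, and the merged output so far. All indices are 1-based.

i=1 j=1: A[i]=10>B[j]=5 take 5, j++
i=1 j=2: A[i]=10>B[j]=7 take 7, j++
i=1 j=3: A[i]=10<=B[j]=12 take 10, i++

i=2, j=3, merged so far=[5, 7, 10]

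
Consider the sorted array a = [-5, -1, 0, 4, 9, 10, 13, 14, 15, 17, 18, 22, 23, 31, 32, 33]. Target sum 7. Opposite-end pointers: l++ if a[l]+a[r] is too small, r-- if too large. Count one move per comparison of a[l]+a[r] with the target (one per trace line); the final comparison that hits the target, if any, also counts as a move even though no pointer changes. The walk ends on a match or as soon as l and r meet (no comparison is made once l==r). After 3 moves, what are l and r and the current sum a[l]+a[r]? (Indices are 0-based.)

l=0, r=12, sum=18

[0,15] -5+33=28 >7 → r--
[0,14] -5+32=27 >7 → r--
[0,13] -5+31=26 >7 → r--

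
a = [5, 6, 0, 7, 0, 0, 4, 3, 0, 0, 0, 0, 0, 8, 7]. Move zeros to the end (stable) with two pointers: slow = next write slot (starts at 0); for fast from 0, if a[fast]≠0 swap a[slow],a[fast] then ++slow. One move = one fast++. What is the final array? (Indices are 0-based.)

[5, 6, 7, 4, 3, 8, 7, 0, 0, 0, 0, 0, 0, 0, 0]

(s=0,f=0) a[fast]=5≠0 swap→a[0]=5 → slow++,fast++
(s=1,f=1) a[fast]=6≠0 swap→a[1]=6 → slow++,fast++
(s=2,f=2) a[fast]=0 → fast++
(s=2,f=3) a[fast]=7≠0 swap→a[2]=7 → slow++,fast++
(s=3,f=4) a[fast]=0 → fast++
(s=3,f=5) a[fast]=0 → fast++
(s=3,f=6) a[fast]=4≠0 swap→a[3]=4 → slow++,fast++
(s=4,f=7) a[fast]=3≠0 swap→a[4]=3 → slow++,fast++
(s=5,f=8) a[fast]=0 → fast++
(s=5,f=9) a[fast]=0 → fast++
(s=5,f=10) a[fast]=0 → fast++
(s=5,f=11) a[fast]=0 → fast++
(s=5,f=12) a[fast]=0 → fast++
(s=5,f=13) a[fast]=8≠0 swap→a[5]=8 → slow++,fast++
(s=6,f=14) a[fast]=7≠0 swap→a[6]=7 → slow++,fast++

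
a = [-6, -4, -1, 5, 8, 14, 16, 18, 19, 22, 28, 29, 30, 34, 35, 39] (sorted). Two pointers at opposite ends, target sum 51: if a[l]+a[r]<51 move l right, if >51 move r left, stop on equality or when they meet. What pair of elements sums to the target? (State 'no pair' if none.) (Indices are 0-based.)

(16, 35)

[0,15] -6+39=33 <51 → l++
[1,15] -4+39=35 <51 → l++
[2,15] -1+39=38 <51 → l++
[3,15] 5+39=44 <51 → l++
[4,15] 8+39=47 <51 → l++
[5,15] 14+39=53 >51 → r--
[5,14] 14+35=49 <51 → l++
[6,14] 16+35=51 → found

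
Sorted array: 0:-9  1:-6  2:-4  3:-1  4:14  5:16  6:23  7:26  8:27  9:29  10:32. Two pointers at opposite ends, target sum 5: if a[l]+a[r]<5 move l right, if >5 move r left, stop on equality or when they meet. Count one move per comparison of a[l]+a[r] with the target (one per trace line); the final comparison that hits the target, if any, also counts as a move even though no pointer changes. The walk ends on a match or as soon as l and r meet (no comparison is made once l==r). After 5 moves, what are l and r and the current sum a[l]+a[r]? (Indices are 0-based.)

l=0 r=10: -9+32=23 >5, r--
l=0 r=9: -9+29=20 >5, r--
l=0 r=8: -9+27=18 >5, r--
l=0 r=7: -9+26=17 >5, r--
l=0 r=6: -9+23=14 >5, r--

l=0, r=5, sum=7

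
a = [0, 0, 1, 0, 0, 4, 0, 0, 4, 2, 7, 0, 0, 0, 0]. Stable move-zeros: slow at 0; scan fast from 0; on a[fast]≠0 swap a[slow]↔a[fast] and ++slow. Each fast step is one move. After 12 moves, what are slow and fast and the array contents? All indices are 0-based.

slow=5, fast=12, a=[1, 4, 4, 2, 7, 0, 0, 0, 0, 0, 0, 0, 0, 0, 0]

slow=0 fast=0: a[fast]=0, fast++
slow=0 fast=1: a[fast]=0, fast++
slow=0 fast=2: a[fast]=1≠0 swap→a[0]=1, slow++,fast++
slow=1 fast=3: a[fast]=0, fast++
slow=1 fast=4: a[fast]=0, fast++
slow=1 fast=5: a[fast]=4≠0 swap→a[1]=4, slow++,fast++
slow=2 fast=6: a[fast]=0, fast++
slow=2 fast=7: a[fast]=0, fast++
slow=2 fast=8: a[fast]=4≠0 swap→a[2]=4, slow++,fast++
slow=3 fast=9: a[fast]=2≠0 swap→a[3]=2, slow++,fast++
slow=4 fast=10: a[fast]=7≠0 swap→a[4]=7, slow++,fast++
slow=5 fast=11: a[fast]=0, fast++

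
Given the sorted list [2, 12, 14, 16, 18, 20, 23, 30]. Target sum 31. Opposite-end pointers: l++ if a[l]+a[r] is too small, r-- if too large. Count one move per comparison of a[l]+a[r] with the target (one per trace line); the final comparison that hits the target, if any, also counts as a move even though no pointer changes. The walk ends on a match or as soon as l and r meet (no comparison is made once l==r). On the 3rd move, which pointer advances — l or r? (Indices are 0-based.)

r

l=0 r=7: 2+30=32 >31, r--
l=0 r=6: 2+23=25 <31, l++
l=1 r=6: 12+23=35 >31, r--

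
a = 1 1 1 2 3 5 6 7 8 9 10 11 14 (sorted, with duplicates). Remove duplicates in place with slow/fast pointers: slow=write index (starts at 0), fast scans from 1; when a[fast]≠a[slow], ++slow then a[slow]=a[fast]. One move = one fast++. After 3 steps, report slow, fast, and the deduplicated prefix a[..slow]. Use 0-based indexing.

(s=0,f=1) a[fast]=1=a[slow] dup → fast++
(s=0,f=2) a[fast]=1=a[slow] dup → fast++
(s=0,f=3) a[fast]=2≠a[slow]=1 write a[1]=2 → slow++,fast++

slow=1, fast=4, prefix=[1, 2]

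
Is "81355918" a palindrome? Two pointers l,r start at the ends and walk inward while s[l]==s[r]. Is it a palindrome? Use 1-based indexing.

not a palindrome (mismatch at 3,6)

l=1 r=8: '8'=='8', l++,r--
l=2 r=7: '1'=='1', l++,r--
l=3 r=6: '3'!='9', stop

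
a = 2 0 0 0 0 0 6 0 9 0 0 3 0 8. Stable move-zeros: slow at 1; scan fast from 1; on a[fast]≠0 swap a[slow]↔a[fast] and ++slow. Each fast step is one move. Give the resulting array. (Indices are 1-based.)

(s=1,f=1) a[fast]=2≠0 swap→a[1]=2 → slow++,fast++
(s=2,f=2) a[fast]=0 → fast++
(s=2,f=3) a[fast]=0 → fast++
(s=2,f=4) a[fast]=0 → fast++
(s=2,f=5) a[fast]=0 → fast++
(s=2,f=6) a[fast]=0 → fast++
(s=2,f=7) a[fast]=6≠0 swap→a[2]=6 → slow++,fast++
(s=3,f=8) a[fast]=0 → fast++
(s=3,f=9) a[fast]=9≠0 swap→a[3]=9 → slow++,fast++
(s=4,f=10) a[fast]=0 → fast++
(s=4,f=11) a[fast]=0 → fast++
(s=4,f=12) a[fast]=3≠0 swap→a[4]=3 → slow++,fast++
(s=5,f=13) a[fast]=0 → fast++
(s=5,f=14) a[fast]=8≠0 swap→a[5]=8 → slow++,fast++

[2, 6, 9, 3, 8, 0, 0, 0, 0, 0, 0, 0, 0, 0]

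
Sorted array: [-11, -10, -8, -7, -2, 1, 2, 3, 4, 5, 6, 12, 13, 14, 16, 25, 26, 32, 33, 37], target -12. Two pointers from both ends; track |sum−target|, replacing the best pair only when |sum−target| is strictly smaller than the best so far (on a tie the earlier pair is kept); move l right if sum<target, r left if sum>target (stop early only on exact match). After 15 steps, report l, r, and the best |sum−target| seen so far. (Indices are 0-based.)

l=0, r=4, best |Δ|=2

l=0 r=19: -11+37=26 d=38 *, r--
l=0 r=18: -11+33=22 d=34 *, r--
l=0 r=17: -11+32=21 d=33 *, r--
l=0 r=16: -11+26=15 d=27 *, r--
l=0 r=15: -11+25=14 d=26 *, r--
l=0 r=14: -11+16=5 d=17 *, r--
l=0 r=13: -11+14=3 d=15 *, r--
l=0 r=12: -11+13=2 d=14 *, r--
l=0 r=11: -11+12=1 d=13 *, r--
l=0 r=10: -11+6=-5 d=7 *, r--
l=0 r=9: -11+5=-6 d=6 *, r--
l=0 r=8: -11+4=-7 d=5 *, r--
l=0 r=7: -11+3=-8 d=4 *, r--
l=0 r=6: -11+2=-9 d=3 *, r--
l=0 r=5: -11+1=-10 d=2 *, r--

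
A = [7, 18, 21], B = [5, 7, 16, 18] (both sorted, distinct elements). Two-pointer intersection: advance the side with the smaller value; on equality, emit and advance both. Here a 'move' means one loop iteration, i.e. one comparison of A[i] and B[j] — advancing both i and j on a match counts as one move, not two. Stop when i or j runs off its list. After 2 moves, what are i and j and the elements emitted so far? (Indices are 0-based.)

i=1, j=2, emitted=[7]

i=0 j=0: 7>5, j++
i=0 j=1: 7==7 emit, i++,j++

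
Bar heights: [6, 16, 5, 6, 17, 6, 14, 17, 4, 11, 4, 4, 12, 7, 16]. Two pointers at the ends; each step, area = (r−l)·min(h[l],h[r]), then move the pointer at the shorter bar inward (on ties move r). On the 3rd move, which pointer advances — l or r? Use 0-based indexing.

l=0 r=14: min(6,16)*14=84 best=84 *, l++
l=1 r=14: min(16,16)*13=208 best=208 *, r--
l=1 r=13: min(16,7)*12=84 best=208, r--

r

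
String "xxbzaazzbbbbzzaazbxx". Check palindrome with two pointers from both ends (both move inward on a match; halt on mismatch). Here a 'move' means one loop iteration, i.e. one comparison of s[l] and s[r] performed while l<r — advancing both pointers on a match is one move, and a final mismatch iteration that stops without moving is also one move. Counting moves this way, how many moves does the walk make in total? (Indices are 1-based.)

10 moves

[1,20] 'x'=='x' → l++,r--
[2,19] 'x'=='x' → l++,r--
[3,18] 'b'=='b' → l++,r--
[4,17] 'z'=='z' → l++,r--
[5,16] 'a'=='a' → l++,r--
[6,15] 'a'=='a' → l++,r--
[7,14] 'z'=='z' → l++,r--
[8,13] 'z'=='z' → l++,r--
[9,12] 'b'=='b' → l++,r--
[10,11] 'b'=='b' → l++,r--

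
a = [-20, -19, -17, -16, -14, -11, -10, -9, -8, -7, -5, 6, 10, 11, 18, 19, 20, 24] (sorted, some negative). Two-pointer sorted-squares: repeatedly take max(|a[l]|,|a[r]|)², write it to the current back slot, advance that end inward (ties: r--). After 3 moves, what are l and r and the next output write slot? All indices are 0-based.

l=0 r=17: |-20|<=|24| out[17]=576, r--
l=0 r=16: |-20|<=|20| out[16]=400, r--
l=0 r=15: |-20|>|19| out[15]=400, l++

l=1, r=15, next write slot=14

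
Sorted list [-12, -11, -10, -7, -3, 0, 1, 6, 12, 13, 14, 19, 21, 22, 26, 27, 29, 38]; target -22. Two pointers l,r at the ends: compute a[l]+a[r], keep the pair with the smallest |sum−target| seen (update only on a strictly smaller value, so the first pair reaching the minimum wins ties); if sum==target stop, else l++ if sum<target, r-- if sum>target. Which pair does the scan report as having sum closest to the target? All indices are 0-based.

pair (-12, -10) with sum -22 (|Δ|=0)

l=0 r=17: -12+38=26 d=48 *, r--
l=0 r=16: -12+29=17 d=39 *, r--
l=0 r=15: -12+27=15 d=37 *, r--
l=0 r=14: -12+26=14 d=36 *, r--
l=0 r=13: -12+22=10 d=32 *, r--
l=0 r=12: -12+21=9 d=31 *, r--
l=0 r=11: -12+19=7 d=29 *, r--
l=0 r=10: -12+14=2 d=24 *, r--
l=0 r=9: -12+13=1 d=23 *, r--
l=0 r=8: -12+12=0 d=22 *, r--
l=0 r=7: -12+6=-6 d=16 *, r--
l=0 r=6: -12+1=-11 d=11 *, r--
l=0 r=5: -12+0=-12 d=10 *, r--
l=0 r=4: -12+-3=-15 d=7 *, r--
l=0 r=3: -12+-7=-19 d=3 *, r--
l=0 r=2: -12+-10=-22 d=0 *, stop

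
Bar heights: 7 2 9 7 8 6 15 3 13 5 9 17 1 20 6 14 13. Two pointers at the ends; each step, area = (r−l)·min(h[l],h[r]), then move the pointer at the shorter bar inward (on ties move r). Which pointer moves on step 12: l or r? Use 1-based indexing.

[1,17] min(7,13)*16=112 best=112 * → l++
[2,17] min(2,13)*15=30 best=112 → l++
[3,17] min(9,13)*14=126 best=126 * → l++
[4,17] min(7,13)*13=91 best=126 → l++
[5,17] min(8,13)*12=96 best=126 → l++
[6,17] min(6,13)*11=66 best=126 → l++
[7,17] min(15,13)*10=130 best=130 * → r--
[7,16] min(15,14)*9=126 best=130 → r--
[7,15] min(15,6)*8=48 best=130 → r--
[7,14] min(15,20)*7=105 best=130 → l++
[8,14] min(3,20)*6=18 best=130 → l++
[9,14] min(13,20)*5=65 best=130 → l++

l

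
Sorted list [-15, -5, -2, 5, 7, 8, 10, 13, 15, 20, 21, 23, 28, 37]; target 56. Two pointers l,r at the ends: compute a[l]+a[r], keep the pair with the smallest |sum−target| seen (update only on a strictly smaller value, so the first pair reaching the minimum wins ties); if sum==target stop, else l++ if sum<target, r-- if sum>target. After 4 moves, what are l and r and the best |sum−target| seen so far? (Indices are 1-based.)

l=1 r=14: -15+37=22 d=34 *, l++
l=2 r=14: -5+37=32 d=24 *, l++
l=3 r=14: -2+37=35 d=21 *, l++
l=4 r=14: 5+37=42 d=14 *, l++

l=5, r=14, best |Δ|=14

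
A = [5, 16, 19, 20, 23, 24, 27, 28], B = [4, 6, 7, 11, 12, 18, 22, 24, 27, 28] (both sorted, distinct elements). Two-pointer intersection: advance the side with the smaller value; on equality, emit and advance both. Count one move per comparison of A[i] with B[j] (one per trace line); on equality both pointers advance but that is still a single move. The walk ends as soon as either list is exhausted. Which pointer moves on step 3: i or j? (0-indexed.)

j

[i=0,j=0] 5>4 → j++
[i=0,j=1] 5<6 → i++
[i=1,j=1] 16>6 → j++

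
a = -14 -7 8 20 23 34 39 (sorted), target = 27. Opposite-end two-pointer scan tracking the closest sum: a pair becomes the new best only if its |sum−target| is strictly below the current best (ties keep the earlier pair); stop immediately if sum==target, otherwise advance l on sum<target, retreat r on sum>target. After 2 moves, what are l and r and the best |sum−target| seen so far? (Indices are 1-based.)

[1,7] -14+39=25 d=2 * → l++
[2,7] -7+39=32 d=5 → r--

l=2, r=6, best |Δ|=2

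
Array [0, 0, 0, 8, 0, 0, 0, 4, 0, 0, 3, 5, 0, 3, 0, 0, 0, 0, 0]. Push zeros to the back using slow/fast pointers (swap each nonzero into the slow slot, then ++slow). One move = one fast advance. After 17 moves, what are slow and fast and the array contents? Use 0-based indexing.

slow=0 fast=0: a[fast]=0, fast++
slow=0 fast=1: a[fast]=0, fast++
slow=0 fast=2: a[fast]=0, fast++
slow=0 fast=3: a[fast]=8≠0 swap→a[0]=8, slow++,fast++
slow=1 fast=4: a[fast]=0, fast++
slow=1 fast=5: a[fast]=0, fast++
slow=1 fast=6: a[fast]=0, fast++
slow=1 fast=7: a[fast]=4≠0 swap→a[1]=4, slow++,fast++
slow=2 fast=8: a[fast]=0, fast++
slow=2 fast=9: a[fast]=0, fast++
slow=2 fast=10: a[fast]=3≠0 swap→a[2]=3, slow++,fast++
slow=3 fast=11: a[fast]=5≠0 swap→a[3]=5, slow++,fast++
slow=4 fast=12: a[fast]=0, fast++
slow=4 fast=13: a[fast]=3≠0 swap→a[4]=3, slow++,fast++
slow=5 fast=14: a[fast]=0, fast++
slow=5 fast=15: a[fast]=0, fast++
slow=5 fast=16: a[fast]=0, fast++

slow=5, fast=17, a=[8, 4, 3, 5, 3, 0, 0, 0, 0, 0, 0, 0, 0, 0, 0, 0, 0, 0, 0]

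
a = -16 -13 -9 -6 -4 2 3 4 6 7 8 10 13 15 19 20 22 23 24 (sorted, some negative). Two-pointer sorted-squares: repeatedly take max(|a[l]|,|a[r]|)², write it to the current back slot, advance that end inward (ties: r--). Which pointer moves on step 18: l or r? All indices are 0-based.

r

l=0 r=18: |-16|<=|24| out[18]=576, r--
l=0 r=17: |-16|<=|23| out[17]=529, r--
l=0 r=16: |-16|<=|22| out[16]=484, r--
l=0 r=15: |-16|<=|20| out[15]=400, r--
l=0 r=14: |-16|<=|19| out[14]=361, r--
l=0 r=13: |-16|>|15| out[13]=256, l++
l=1 r=13: |-13|<=|15| out[12]=225, r--
l=1 r=12: |-13|<=|13| out[11]=169, r--
l=1 r=11: |-13|>|10| out[10]=169, l++
l=2 r=11: |-9|<=|10| out[9]=100, r--
l=2 r=10: |-9|>|8| out[8]=81, l++
l=3 r=10: |-6|<=|8| out[7]=64, r--
l=3 r=9: |-6|<=|7| out[6]=49, r--
l=3 r=8: |-6|<=|6| out[5]=36, r--
l=3 r=7: |-6|>|4| out[4]=36, l++
l=4 r=7: |-4|<=|4| out[3]=16, r--
l=4 r=6: |-4|>|3| out[2]=16, l++
l=5 r=6: |2|<=|3| out[1]=9, r--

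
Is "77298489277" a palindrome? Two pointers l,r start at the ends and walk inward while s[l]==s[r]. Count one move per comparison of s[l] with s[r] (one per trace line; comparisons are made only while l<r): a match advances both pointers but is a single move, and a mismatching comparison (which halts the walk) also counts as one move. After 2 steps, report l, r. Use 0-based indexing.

l=2, r=8

[0,10] '7'=='7' → l++,r--
[1,9] '7'=='7' → l++,r--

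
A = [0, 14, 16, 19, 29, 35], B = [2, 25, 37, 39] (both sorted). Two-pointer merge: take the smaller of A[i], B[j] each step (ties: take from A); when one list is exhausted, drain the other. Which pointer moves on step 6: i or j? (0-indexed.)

j

[i=0,j=0] A[i]=0<=B[j]=2 take 0 → i++
[i=1,j=0] A[i]=14>B[j]=2 take 2 → j++
[i=1,j=1] A[i]=14<=B[j]=25 take 14 → i++
[i=2,j=1] A[i]=16<=B[j]=25 take 16 → i++
[i=3,j=1] A[i]=19<=B[j]=25 take 19 → i++
[i=4,j=1] A[i]=29>B[j]=25 take 25 → j++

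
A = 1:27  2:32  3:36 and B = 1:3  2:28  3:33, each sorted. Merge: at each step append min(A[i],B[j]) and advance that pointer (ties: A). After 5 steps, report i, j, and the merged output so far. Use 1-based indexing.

i=3, j=4, merged so far=[3, 27, 28, 32, 33]

[i=1,j=1] A[i]=27>B[j]=3 take 3 → j++
[i=1,j=2] A[i]=27<=B[j]=28 take 27 → i++
[i=2,j=2] A[i]=32>B[j]=28 take 28 → j++
[i=2,j=3] A[i]=32<=B[j]=33 take 32 → i++
[i=3,j=3] A[i]=36>B[j]=33 take 33 → j++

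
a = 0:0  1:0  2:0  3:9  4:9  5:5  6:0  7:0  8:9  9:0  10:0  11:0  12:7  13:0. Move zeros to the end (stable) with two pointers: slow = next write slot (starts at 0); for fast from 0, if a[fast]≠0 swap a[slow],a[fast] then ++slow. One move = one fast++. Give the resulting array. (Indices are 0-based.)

[9, 9, 5, 9, 7, 0, 0, 0, 0, 0, 0, 0, 0, 0]

slow=0 fast=0: a[fast]=0, fast++
slow=0 fast=1: a[fast]=0, fast++
slow=0 fast=2: a[fast]=0, fast++
slow=0 fast=3: a[fast]=9≠0 swap→a[0]=9, slow++,fast++
slow=1 fast=4: a[fast]=9≠0 swap→a[1]=9, slow++,fast++
slow=2 fast=5: a[fast]=5≠0 swap→a[2]=5, slow++,fast++
slow=3 fast=6: a[fast]=0, fast++
slow=3 fast=7: a[fast]=0, fast++
slow=3 fast=8: a[fast]=9≠0 swap→a[3]=9, slow++,fast++
slow=4 fast=9: a[fast]=0, fast++
slow=4 fast=10: a[fast]=0, fast++
slow=4 fast=11: a[fast]=0, fast++
slow=4 fast=12: a[fast]=7≠0 swap→a[4]=7, slow++,fast++
slow=5 fast=13: a[fast]=0, fast++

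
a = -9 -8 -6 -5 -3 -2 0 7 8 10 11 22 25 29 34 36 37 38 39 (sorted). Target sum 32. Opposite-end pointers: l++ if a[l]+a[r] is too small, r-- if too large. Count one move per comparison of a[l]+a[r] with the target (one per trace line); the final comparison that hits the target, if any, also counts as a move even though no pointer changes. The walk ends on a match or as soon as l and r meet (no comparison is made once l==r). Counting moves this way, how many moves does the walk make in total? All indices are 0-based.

4 moves

[0,18] -9+39=30 <32 → l++
[1,18] -8+39=31 <32 → l++
[2,18] -6+39=33 >32 → r--
[2,17] -6+38=32 → found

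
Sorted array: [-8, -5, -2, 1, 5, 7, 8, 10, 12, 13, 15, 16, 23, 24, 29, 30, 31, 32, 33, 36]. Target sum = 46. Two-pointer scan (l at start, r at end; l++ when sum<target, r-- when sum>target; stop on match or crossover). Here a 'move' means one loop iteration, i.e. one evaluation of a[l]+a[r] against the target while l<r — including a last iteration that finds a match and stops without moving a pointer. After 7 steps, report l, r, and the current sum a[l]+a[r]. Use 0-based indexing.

[0,19] -8+36=28 <46 → l++
[1,19] -5+36=31 <46 → l++
[2,19] -2+36=34 <46 → l++
[3,19] 1+36=37 <46 → l++
[4,19] 5+36=41 <46 → l++
[5,19] 7+36=43 <46 → l++
[6,19] 8+36=44 <46 → l++

l=7, r=19, sum=46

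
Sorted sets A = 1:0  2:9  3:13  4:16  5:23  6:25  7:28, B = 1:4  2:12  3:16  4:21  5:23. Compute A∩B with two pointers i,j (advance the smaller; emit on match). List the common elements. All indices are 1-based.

intersection = [16, 23]

i=1 j=1: 0<4, i++
i=2 j=1: 9>4, j++
i=2 j=2: 9<12, i++
i=3 j=2: 13>12, j++
i=3 j=3: 13<16, i++
i=4 j=3: 16==16 emit, i++,j++
i=5 j=4: 23>21, j++
i=5 j=5: 23==23 emit, i++,j++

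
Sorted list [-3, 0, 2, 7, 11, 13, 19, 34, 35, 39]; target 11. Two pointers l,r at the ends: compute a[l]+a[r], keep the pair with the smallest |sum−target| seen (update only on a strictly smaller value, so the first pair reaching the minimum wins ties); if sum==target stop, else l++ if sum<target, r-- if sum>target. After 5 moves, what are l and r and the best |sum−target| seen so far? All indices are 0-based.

l=0 r=9: -3+39=36 d=25 *, r--
l=0 r=8: -3+35=32 d=21 *, r--
l=0 r=7: -3+34=31 d=20 *, r--
l=0 r=6: -3+19=16 d=5 *, r--
l=0 r=5: -3+13=10 d=1 *, l++

l=1, r=5, best |Δ|=1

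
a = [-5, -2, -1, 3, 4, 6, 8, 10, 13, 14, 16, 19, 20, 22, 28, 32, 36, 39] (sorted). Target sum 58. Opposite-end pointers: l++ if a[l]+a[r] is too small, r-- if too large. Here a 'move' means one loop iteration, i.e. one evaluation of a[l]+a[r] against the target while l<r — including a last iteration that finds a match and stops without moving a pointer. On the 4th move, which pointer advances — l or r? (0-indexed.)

[0,17] -5+39=34 <58 → l++
[1,17] -2+39=37 <58 → l++
[2,17] -1+39=38 <58 → l++
[3,17] 3+39=42 <58 → l++

l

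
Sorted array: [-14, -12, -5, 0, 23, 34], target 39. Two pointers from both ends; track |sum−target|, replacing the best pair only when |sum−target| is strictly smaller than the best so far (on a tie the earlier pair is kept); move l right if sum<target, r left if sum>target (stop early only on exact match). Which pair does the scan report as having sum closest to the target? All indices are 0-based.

pair (0, 34) with sum 34 (|Δ|=5)

[0,5] -14+34=20 d=19 * → l++
[1,5] -12+34=22 d=17 * → l++
[2,5] -5+34=29 d=10 * → l++
[3,5] 0+34=34 d=5 * → l++
[4,5] 23+34=57 d=18 → r--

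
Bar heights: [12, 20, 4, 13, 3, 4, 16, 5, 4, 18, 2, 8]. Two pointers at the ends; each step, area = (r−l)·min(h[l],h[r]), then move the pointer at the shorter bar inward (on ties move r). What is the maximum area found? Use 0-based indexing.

[0,11] min(12,8)*11=88 best=88 * → r--
[0,10] min(12,2)*10=20 best=88 → r--
[0,9] min(12,18)*9=108 best=108 * → l++
[1,9] min(20,18)*8=144 best=144 * → r--
[1,8] min(20,4)*7=28 best=144 → r--
[1,7] min(20,5)*6=30 best=144 → r--
[1,6] min(20,16)*5=80 best=144 → r--
[1,5] min(20,4)*4=16 best=144 → r--
[1,4] min(20,3)*3=9 best=144 → r--
[1,3] min(20,13)*2=26 best=144 → r--
[1,2] min(20,4)*1=4 best=144 → r--

max area = 144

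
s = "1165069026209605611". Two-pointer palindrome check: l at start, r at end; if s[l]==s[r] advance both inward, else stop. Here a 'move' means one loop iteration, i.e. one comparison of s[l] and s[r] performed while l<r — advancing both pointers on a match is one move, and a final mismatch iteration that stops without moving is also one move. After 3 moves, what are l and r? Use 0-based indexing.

l=3, r=15

l=0 r=18: '1'=='1', l++,r--
l=1 r=17: '1'=='1', l++,r--
l=2 r=16: '6'=='6', l++,r--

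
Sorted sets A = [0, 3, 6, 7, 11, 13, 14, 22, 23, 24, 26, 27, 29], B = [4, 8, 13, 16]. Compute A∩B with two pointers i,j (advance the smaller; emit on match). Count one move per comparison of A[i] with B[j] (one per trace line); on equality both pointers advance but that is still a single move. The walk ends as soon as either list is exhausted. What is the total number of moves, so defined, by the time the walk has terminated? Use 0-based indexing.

10 moves

i=0 j=0: 0<4, i++
i=1 j=0: 3<4, i++
i=2 j=0: 6>4, j++
i=2 j=1: 6<8, i++
i=3 j=1: 7<8, i++
i=4 j=1: 11>8, j++
i=4 j=2: 11<13, i++
i=5 j=2: 13==13 emit, i++,j++
i=6 j=3: 14<16, i++
i=7 j=3: 22>16, j++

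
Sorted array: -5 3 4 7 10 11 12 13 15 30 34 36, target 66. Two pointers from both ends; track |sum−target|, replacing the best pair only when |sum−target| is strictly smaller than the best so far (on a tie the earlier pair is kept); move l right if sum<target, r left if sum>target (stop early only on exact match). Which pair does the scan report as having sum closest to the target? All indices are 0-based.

pair (30, 36) with sum 66 (|Δ|=0)

l=0 r=11: -5+36=31 d=35 *, l++
l=1 r=11: 3+36=39 d=27 *, l++
l=2 r=11: 4+36=40 d=26 *, l++
l=3 r=11: 7+36=43 d=23 *, l++
l=4 r=11: 10+36=46 d=20 *, l++
l=5 r=11: 11+36=47 d=19 *, l++
l=6 r=11: 12+36=48 d=18 *, l++
l=7 r=11: 13+36=49 d=17 *, l++
l=8 r=11: 15+36=51 d=15 *, l++
l=9 r=11: 30+36=66 d=0 *, stop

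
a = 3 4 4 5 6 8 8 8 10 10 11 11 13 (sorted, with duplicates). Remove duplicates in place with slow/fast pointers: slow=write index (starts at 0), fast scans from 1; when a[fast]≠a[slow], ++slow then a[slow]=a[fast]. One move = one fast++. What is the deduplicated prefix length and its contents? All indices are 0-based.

(s=0,f=1) a[fast]=4≠a[slow]=3 write a[1]=4 → slow++,fast++
(s=1,f=2) a[fast]=4=a[slow] dup → fast++
(s=1,f=3) a[fast]=5≠a[slow]=4 write a[2]=5 → slow++,fast++
(s=2,f=4) a[fast]=6≠a[slow]=5 write a[3]=6 → slow++,fast++
(s=3,f=5) a[fast]=8≠a[slow]=6 write a[4]=8 → slow++,fast++
(s=4,f=6) a[fast]=8=a[slow] dup → fast++
(s=4,f=7) a[fast]=8=a[slow] dup → fast++
(s=4,f=8) a[fast]=10≠a[slow]=8 write a[5]=10 → slow++,fast++
(s=5,f=9) a[fast]=10=a[slow] dup → fast++
(s=5,f=10) a[fast]=11≠a[slow]=10 write a[6]=11 → slow++,fast++
(s=6,f=11) a[fast]=11=a[slow] dup → fast++
(s=6,f=12) a[fast]=13≠a[slow]=11 write a[7]=13 → slow++,fast++

length 8; prefix = [3, 4, 5, 6, 8, 10, 11, 13]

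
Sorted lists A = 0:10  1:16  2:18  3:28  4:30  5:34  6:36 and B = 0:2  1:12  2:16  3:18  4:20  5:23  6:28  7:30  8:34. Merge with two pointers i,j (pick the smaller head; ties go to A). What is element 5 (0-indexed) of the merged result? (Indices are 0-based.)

[i=0,j=0] A[i]=10>B[j]=2 take 2 → j++
[i=0,j=1] A[i]=10<=B[j]=12 take 10 → i++
[i=1,j=1] A[i]=16>B[j]=12 take 12 → j++
[i=1,j=2] A[i]=16<=B[j]=16 take 16 → i++
[i=2,j=2] A[i]=18>B[j]=16 take 16 → j++
[i=2,j=3] A[i]=18<=B[j]=18 take 18 → i++
[i=3,j=3] A[i]=28>B[j]=18 take 18 → j++
[i=3,j=4] A[i]=28>B[j]=20 take 20 → j++
[i=3,j=5] A[i]=28>B[j]=23 take 23 → j++
[i=3,j=6] A[i]=28<=B[j]=28 take 28 → i++
[i=4,j=6] A[i]=30>B[j]=28 take 28 → j++
[i=4,j=7] A[i]=30<=B[j]=30 take 30 → i++
[i=5,j=7] A[i]=34>B[j]=30 take 30 → j++
[i=5,j=8] A[i]=34<=B[j]=34 take 34 → i++
[i=6,j=8] A[i]=36>B[j]=34 take 34 → j++
[i=6,j=9] B done, take A[i]=36 → i++

merged[5] = 18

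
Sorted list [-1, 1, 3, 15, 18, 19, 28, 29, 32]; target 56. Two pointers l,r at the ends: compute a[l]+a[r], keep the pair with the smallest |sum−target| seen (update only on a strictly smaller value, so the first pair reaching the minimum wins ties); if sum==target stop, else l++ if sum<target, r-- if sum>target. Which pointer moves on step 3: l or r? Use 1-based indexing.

[1,9] -1+32=31 d=25 * → l++
[2,9] 1+32=33 d=23 * → l++
[3,9] 3+32=35 d=21 * → l++

l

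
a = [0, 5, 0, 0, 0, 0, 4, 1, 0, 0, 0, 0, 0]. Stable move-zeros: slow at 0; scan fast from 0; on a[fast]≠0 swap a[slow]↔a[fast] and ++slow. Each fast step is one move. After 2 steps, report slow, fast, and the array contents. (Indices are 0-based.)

slow=0 fast=0: a[fast]=0, fast++
slow=0 fast=1: a[fast]=5≠0 swap→a[0]=5, slow++,fast++

slow=1, fast=2, a=[5, 0, 0, 0, 0, 0, 4, 1, 0, 0, 0, 0, 0]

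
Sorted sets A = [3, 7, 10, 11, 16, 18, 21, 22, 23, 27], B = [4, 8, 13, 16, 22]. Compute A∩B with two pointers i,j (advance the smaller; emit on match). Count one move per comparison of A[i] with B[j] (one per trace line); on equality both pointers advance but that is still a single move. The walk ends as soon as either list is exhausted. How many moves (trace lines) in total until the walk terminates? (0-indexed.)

[i=0,j=0] 3<4 → i++
[i=1,j=0] 7>4 → j++
[i=1,j=1] 7<8 → i++
[i=2,j=1] 10>8 → j++
[i=2,j=2] 10<13 → i++
[i=3,j=2] 11<13 → i++
[i=4,j=2] 16>13 → j++
[i=4,j=3] 16==16 emit → i++,j++
[i=5,j=4] 18<22 → i++
[i=6,j=4] 21<22 → i++
[i=7,j=4] 22==22 emit → i++,j++

11 moves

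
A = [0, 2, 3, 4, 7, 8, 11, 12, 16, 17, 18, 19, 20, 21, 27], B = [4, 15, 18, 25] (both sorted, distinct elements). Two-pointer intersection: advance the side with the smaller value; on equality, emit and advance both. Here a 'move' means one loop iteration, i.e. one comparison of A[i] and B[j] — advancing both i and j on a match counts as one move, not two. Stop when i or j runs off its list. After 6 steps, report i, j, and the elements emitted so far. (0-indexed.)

i=0 j=0: 0<4, i++
i=1 j=0: 2<4, i++
i=2 j=0: 3<4, i++
i=3 j=0: 4==4 emit, i++,j++
i=4 j=1: 7<15, i++
i=5 j=1: 8<15, i++

i=6, j=1, emitted=[4]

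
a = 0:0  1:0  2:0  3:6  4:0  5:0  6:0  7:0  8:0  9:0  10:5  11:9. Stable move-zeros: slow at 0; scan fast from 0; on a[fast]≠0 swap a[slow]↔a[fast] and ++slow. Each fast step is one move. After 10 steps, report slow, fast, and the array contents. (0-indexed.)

slow=1, fast=10, a=[6, 0, 0, 0, 0, 0, 0, 0, 0, 0, 5, 9]

slow=0 fast=0: a[fast]=0, fast++
slow=0 fast=1: a[fast]=0, fast++
slow=0 fast=2: a[fast]=0, fast++
slow=0 fast=3: a[fast]=6≠0 swap→a[0]=6, slow++,fast++
slow=1 fast=4: a[fast]=0, fast++
slow=1 fast=5: a[fast]=0, fast++
slow=1 fast=6: a[fast]=0, fast++
slow=1 fast=7: a[fast]=0, fast++
slow=1 fast=8: a[fast]=0, fast++
slow=1 fast=9: a[fast]=0, fast++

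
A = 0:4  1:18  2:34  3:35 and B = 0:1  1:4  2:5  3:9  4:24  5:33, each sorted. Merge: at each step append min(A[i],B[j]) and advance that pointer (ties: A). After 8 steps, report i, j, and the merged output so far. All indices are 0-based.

i=0 j=0: A[i]=4>B[j]=1 take 1, j++
i=0 j=1: A[i]=4<=B[j]=4 take 4, i++
i=1 j=1: A[i]=18>B[j]=4 take 4, j++
i=1 j=2: A[i]=18>B[j]=5 take 5, j++
i=1 j=3: A[i]=18>B[j]=9 take 9, j++
i=1 j=4: A[i]=18<=B[j]=24 take 18, i++
i=2 j=4: A[i]=34>B[j]=24 take 24, j++
i=2 j=5: A[i]=34>B[j]=33 take 33, j++

i=2, j=6, merged so far=[1, 4, 4, 5, 9, 18, 24, 33]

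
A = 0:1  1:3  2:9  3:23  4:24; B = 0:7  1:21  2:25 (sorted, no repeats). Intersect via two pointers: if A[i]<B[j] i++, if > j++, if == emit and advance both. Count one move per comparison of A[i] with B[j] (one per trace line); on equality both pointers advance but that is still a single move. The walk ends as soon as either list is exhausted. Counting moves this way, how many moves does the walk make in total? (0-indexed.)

i=0 j=0: 1<7, i++
i=1 j=0: 3<7, i++
i=2 j=0: 9>7, j++
i=2 j=1: 9<21, i++
i=3 j=1: 23>21, j++
i=3 j=2: 23<25, i++
i=4 j=2: 24<25, i++

7 moves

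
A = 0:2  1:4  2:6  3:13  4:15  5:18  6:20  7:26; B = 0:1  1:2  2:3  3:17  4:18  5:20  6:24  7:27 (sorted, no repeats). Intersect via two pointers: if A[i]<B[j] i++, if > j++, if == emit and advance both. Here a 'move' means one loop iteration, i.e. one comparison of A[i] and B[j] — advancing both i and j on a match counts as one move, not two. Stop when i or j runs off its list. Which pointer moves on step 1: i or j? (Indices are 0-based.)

j

i=0 j=0: 2>1, j++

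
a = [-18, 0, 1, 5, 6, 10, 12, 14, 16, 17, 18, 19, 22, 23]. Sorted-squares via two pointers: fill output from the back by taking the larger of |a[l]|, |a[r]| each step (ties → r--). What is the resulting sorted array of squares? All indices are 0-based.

[0, 1, 25, 36, 100, 144, 196, 256, 289, 324, 324, 361, 484, 529]

l=0 r=13: |-18|<=|23| out[13]=529, r--
l=0 r=12: |-18|<=|22| out[12]=484, r--
l=0 r=11: |-18|<=|19| out[11]=361, r--
l=0 r=10: |-18|<=|18| out[10]=324, r--
l=0 r=9: |-18|>|17| out[9]=324, l++
l=1 r=9: |0|<=|17| out[8]=289, r--
l=1 r=8: |0|<=|16| out[7]=256, r--
l=1 r=7: |0|<=|14| out[6]=196, r--
l=1 r=6: |0|<=|12| out[5]=144, r--
l=1 r=5: |0|<=|10| out[4]=100, r--
l=1 r=4: |0|<=|6| out[3]=36, r--
l=1 r=3: |0|<=|5| out[2]=25, r--
l=1 r=2: |0|<=|1| out[1]=1, r--
l=1 r=1: |0|<=|0| out[0]=0, r--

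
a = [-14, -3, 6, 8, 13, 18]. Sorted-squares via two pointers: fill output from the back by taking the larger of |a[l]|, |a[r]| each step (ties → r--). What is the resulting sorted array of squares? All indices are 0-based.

[9, 36, 64, 169, 196, 324]

[0,5] |-14|<=|18| out[5]=324 → r--
[0,4] |-14|>|13| out[4]=196 → l++
[1,4] |-3|<=|13| out[3]=169 → r--
[1,3] |-3|<=|8| out[2]=64 → r--
[1,2] |-3|<=|6| out[1]=36 → r--
[1,1] |-3|<=|-3| out[0]=9 → r--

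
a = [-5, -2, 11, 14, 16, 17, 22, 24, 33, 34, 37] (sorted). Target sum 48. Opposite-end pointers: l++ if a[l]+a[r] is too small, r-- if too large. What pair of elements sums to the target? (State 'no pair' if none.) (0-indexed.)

[0,10] -5+37=32 <48 → l++
[1,10] -2+37=35 <48 → l++
[2,10] 11+37=48 → found

(11, 37)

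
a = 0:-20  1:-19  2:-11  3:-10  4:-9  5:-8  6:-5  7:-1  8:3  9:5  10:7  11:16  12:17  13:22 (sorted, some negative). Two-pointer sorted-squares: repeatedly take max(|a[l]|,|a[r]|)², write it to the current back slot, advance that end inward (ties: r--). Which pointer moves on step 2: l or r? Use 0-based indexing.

l

[0,13] |-20|<=|22| out[13]=484 → r--
[0,12] |-20|>|17| out[12]=400 → l++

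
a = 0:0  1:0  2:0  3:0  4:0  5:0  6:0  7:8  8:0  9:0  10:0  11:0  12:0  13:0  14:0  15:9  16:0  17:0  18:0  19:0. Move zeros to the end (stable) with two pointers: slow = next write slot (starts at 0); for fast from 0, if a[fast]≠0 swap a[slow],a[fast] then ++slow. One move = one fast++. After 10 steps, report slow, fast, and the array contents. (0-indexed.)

slow=1, fast=10, a=[8, 0, 0, 0, 0, 0, 0, 0, 0, 0, 0, 0, 0, 0, 0, 9, 0, 0, 0, 0]

slow=0 fast=0: a[fast]=0, fast++
slow=0 fast=1: a[fast]=0, fast++
slow=0 fast=2: a[fast]=0, fast++
slow=0 fast=3: a[fast]=0, fast++
slow=0 fast=4: a[fast]=0, fast++
slow=0 fast=5: a[fast]=0, fast++
slow=0 fast=6: a[fast]=0, fast++
slow=0 fast=7: a[fast]=8≠0 swap→a[0]=8, slow++,fast++
slow=1 fast=8: a[fast]=0, fast++
slow=1 fast=9: a[fast]=0, fast++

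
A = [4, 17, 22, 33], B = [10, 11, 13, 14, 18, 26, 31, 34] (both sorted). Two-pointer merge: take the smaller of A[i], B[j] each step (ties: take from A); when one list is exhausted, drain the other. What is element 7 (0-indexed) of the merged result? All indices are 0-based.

merged[7] = 22

[i=0,j=0] A[i]=4<=B[j]=10 take 4 → i++
[i=1,j=0] A[i]=17>B[j]=10 take 10 → j++
[i=1,j=1] A[i]=17>B[j]=11 take 11 → j++
[i=1,j=2] A[i]=17>B[j]=13 take 13 → j++
[i=1,j=3] A[i]=17>B[j]=14 take 14 → j++
[i=1,j=4] A[i]=17<=B[j]=18 take 17 → i++
[i=2,j=4] A[i]=22>B[j]=18 take 18 → j++
[i=2,j=5] A[i]=22<=B[j]=26 take 22 → i++
[i=3,j=5] A[i]=33>B[j]=26 take 26 → j++
[i=3,j=6] A[i]=33>B[j]=31 take 31 → j++
[i=3,j=7] A[i]=33<=B[j]=34 take 33 → i++
[i=4,j=7] A done, take B[j]=34 → j++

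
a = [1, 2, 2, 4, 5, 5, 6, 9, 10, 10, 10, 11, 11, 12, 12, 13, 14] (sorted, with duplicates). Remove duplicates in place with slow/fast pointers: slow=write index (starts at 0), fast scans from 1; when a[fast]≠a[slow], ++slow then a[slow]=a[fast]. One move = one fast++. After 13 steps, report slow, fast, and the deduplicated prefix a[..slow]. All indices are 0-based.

slow=8, fast=14, prefix=[1, 2, 4, 5, 6, 9, 10, 11, 12]

(s=0,f=1) a[fast]=2≠a[slow]=1 write a[1]=2 → slow++,fast++
(s=1,f=2) a[fast]=2=a[slow] dup → fast++
(s=1,f=3) a[fast]=4≠a[slow]=2 write a[2]=4 → slow++,fast++
(s=2,f=4) a[fast]=5≠a[slow]=4 write a[3]=5 → slow++,fast++
(s=3,f=5) a[fast]=5=a[slow] dup → fast++
(s=3,f=6) a[fast]=6≠a[slow]=5 write a[4]=6 → slow++,fast++
(s=4,f=7) a[fast]=9≠a[slow]=6 write a[5]=9 → slow++,fast++
(s=5,f=8) a[fast]=10≠a[slow]=9 write a[6]=10 → slow++,fast++
(s=6,f=9) a[fast]=10=a[slow] dup → fast++
(s=6,f=10) a[fast]=10=a[slow] dup → fast++
(s=6,f=11) a[fast]=11≠a[slow]=10 write a[7]=11 → slow++,fast++
(s=7,f=12) a[fast]=11=a[slow] dup → fast++
(s=7,f=13) a[fast]=12≠a[slow]=11 write a[8]=12 → slow++,fast++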